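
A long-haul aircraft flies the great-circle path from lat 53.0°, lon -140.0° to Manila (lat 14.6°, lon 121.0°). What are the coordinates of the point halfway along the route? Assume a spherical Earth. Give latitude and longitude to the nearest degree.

≈ lat 45°, lon 155°

Convert each endpoint to a unit vector on the sphere (x = cos φ cos λ, y = cos φ sin λ, z = sin φ).
The central angle between the endpoints is δ = arccos(p₁·p₂) ≈ 1.460 rad (83.7°).
Interpolate at f = 1/2 with slerp weights a = sin((1−f)δ)/sin δ ≈ 0.671, b = sin(fδ)/sin δ ≈ 0.671.
p = a·p₁ + b·p₂ ≈ (-0.644, 0.297, 0.705); φ = arcsin(p_z) ≈ 44.84°, λ = atan2(p_y, p_x) ≈ 155.23°.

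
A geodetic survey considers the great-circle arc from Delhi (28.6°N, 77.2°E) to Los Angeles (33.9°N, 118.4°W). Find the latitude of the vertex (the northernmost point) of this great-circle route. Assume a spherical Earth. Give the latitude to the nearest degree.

≈ 77°N

The great circle lies in the plane with unit normal n̂ = (p₁ × p₂)/|p₁ × p₂|.
Here n̂_z ≈ +0.218; the vertex latitude is φ_max = arccos|n̂_z| ≈ 77.4°.
Check via Clairaut: cos φ_max = |cos φ₁| · sin C = cos(28.6°)·sin(14.4°) ≈ 0.218, again giving ≈ 77.4°.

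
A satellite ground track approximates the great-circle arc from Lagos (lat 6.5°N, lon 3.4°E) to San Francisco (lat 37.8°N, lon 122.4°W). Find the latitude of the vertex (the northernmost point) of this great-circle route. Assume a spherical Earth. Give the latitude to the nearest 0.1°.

The great circle lies in the plane with unit normal n̂ = (p₁ × p₂)/|p₁ × p₂|.
Here n̂_z ≈ -0.691; the vertex latitude is φ_max = arccos|n̂_z| ≈ 46.3°.

≈ 46.3°N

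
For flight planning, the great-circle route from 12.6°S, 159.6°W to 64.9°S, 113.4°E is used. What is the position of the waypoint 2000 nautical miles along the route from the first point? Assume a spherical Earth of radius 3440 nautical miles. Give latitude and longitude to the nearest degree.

≈ 42°S, 178°W

Convert each endpoint to a unit vector on the sphere (x = cos φ cos λ, y = cos φ sin λ, z = sin φ).
The central angle between the endpoints is δ = arccos(p₁·p₂) ≈ 1.350 rad (77.3°). The total great-circle distance is δ·R ≈ 1.350 × 3440 ≈ 4643 nmi, so the target fraction is f = 2000/4643 ≈ 0.431.
Interpolate at f ≈ 0.431 with slerp weights a = sin((1−f)δ)/sin δ ≈ 0.712, b = sin(fδ)/sin δ ≈ 0.563.
p = a·p₁ + b·p₂ ≈ (-0.746, -0.023, -0.665); φ = arcsin(p_z) ≈ -41.69°, λ = atan2(p_y, p_x) ≈ -178.22°.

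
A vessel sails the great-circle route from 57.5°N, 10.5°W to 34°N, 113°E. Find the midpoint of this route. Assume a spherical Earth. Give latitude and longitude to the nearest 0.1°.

≈ 63.6°N, 72.9°E

From cos δ = sin φ₁ sin φ₂ + cos φ₁ cos φ₂ cos Δλ, the central angle is δ ≈ 1.343 rad (77.0°).
Interpolate at f = 1/2 with slerp weights a = sin((1−f)δ)/sin δ ≈ 0.639, b = sin(fδ)/sin δ ≈ 0.639.
p = a·p₁ + b·p₂ ≈ (0.131, 0.425, 0.896); φ = arcsin(p_z) ≈ 63.61°, λ = atan2(p_y, p_x) ≈ 72.92°.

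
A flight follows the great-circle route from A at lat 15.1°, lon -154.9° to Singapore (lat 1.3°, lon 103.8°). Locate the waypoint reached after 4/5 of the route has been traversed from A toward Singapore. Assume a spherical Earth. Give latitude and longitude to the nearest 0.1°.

≈ lat 6.5°, lon 123.3°

Write both endpoints as unit vectors p₁, p₂ with components (cos φ cos λ, cos φ sin λ, sin φ).
The central angle between the endpoints is δ = arccos(p₁·p₂) ≈ 1.755 rad (100.6°).
Interpolate at f = 4/5 with slerp weights a = sin((1−f)δ)/sin δ ≈ 0.350, b = sin(fδ)/sin δ ≈ 1.003.
p = a·p₁ + b·p₂ ≈ (-0.545, 0.831, 0.114); φ = arcsin(p_z) ≈ 6.54°, λ = atan2(p_y, p_x) ≈ 123.27°.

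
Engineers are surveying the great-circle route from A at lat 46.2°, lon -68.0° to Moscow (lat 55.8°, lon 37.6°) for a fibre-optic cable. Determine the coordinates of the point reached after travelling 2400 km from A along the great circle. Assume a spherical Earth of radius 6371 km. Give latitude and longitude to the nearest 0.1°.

From cos δ = sin φ₁ sin φ₂ + cos φ₁ cos φ₂ cos Δλ, the central angle is δ ≈ 1.056 rad (60.5°). The total great-circle distance is δ·R ≈ 1.056 × 6371 ≈ 6728 km, so the target fraction is f = 2400/6728 ≈ 0.357.
Interpolate at f ≈ 0.357 with slerp weights a = sin((1−f)δ)/sin δ ≈ 0.722, b = sin(fδ)/sin δ ≈ 0.423.
p = a·p₁ + b·p₂ ≈ (0.375, -0.318, 0.871); φ = arcsin(p_z) ≈ 60.52°, λ = atan2(p_y, p_x) ≈ -40.29°.

≈ lat 60.5°, lon -40.3°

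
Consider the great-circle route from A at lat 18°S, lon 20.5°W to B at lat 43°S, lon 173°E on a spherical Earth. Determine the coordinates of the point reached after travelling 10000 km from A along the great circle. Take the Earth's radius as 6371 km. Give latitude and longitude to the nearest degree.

Write both endpoints as unit vectors p₁, p₂ with components (cos φ cos λ, cos φ sin λ, sin φ).
The central angle between the endpoints is δ = arccos(p₁·p₂) ≈ 2.055 rad (117.7°). The total great-circle distance is δ·R ≈ 2.055 × 6371 ≈ 13093 km, so the target fraction is f = 10000/13093 ≈ 0.764.
Interpolate at f ≈ 0.764 with slerp weights a = sin((1−f)δ)/sin δ ≈ 0.527, b = sin(fδ)/sin δ ≈ 1.130.
p = a·p₁ + b·p₂ ≈ (-0.351, -0.075, -0.934); φ = arcsin(p_z) ≈ -69.00°, λ = atan2(p_y, p_x) ≈ -167.94°.

≈ lat 69°S, lon 168°W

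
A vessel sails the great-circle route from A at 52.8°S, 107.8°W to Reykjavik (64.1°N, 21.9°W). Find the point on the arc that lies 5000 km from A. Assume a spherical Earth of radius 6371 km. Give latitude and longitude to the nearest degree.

Write both endpoints as unit vectors p₁, p₂ with components (cos φ cos λ, cos φ sin λ, sin φ).
The central angle between the endpoints is δ = arccos(p₁·p₂) ≈ 2.343 rad (134.2°). The total great-circle distance is δ·R ≈ 2.343 × 6371 ≈ 14927 km, so the target fraction is f = 5000/14927 ≈ 0.335.
Interpolate at f ≈ 0.335 with slerp weights a = sin((1−f)δ)/sin δ ≈ 1.396, b = sin(fδ)/sin δ ≈ 0.986.
p = a·p₁ + b·p₂ ≈ (0.142, -0.964, -0.224); φ = arcsin(p_z) ≈ -12.97°, λ = atan2(p_y, p_x) ≈ -81.63°.

≈ 13°S, 82°W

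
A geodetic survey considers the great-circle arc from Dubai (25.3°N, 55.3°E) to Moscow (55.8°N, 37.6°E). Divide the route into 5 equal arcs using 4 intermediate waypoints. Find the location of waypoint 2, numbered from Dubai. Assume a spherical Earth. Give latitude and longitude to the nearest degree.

≈ 38°N, 50°E

Write both endpoints as unit vectors p₁, p₂ with components (cos φ cos λ, cos φ sin λ, sin φ).
The central angle between the endpoints is δ = arccos(p₁·p₂) ≈ 0.578 rad (33.1°).
Interpolate at f = 2/5 with slerp weights a = sin((1−f)δ)/sin δ ≈ 0.622, b = sin(fδ)/sin δ ≈ 0.419.
p = a·p₁ + b·p₂ ≈ (0.507, 0.606, 0.613); φ = arcsin(p_z) ≈ 37.79°, λ = atan2(p_y, p_x) ≈ 50.10°.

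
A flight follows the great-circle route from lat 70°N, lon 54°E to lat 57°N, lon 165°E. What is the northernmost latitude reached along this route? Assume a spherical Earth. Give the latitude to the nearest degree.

The great circle lies in the plane with unit normal n̂ = (p₁ × p₂)/|p₁ × p₂|.
Here n̂_z ≈ +0.251; the vertex latitude is φ_max = arccos|n̂_z| ≈ 75.5°.
Check via Clairaut: cos φ_max = |cos φ₁| · sin C = cos(70.0°)·sin(47.2°) ≈ 0.251, again giving ≈ 75.5°.

≈ 75°N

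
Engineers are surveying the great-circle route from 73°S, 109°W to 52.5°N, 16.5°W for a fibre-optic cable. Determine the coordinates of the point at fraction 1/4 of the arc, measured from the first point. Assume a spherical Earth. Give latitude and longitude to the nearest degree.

Write both endpoints as unit vectors p₁, p₂ with components (cos φ cos λ, cos φ sin λ, sin φ).
The central angle between the endpoints is δ = arccos(p₁·p₂) ≈ 2.444 rad (140.0°).
Interpolate at f = 1/4 with slerp weights a = sin((1−f)δ)/sin δ ≈ 1.504, b = sin(fδ)/sin δ ≈ 0.893.
p = a·p₁ + b·p₂ ≈ (0.378, -0.570, -0.729); φ = arcsin(p_z) ≈ -46.83°, λ = atan2(p_y, p_x) ≈ -56.44°.

≈ 47°S, 56°W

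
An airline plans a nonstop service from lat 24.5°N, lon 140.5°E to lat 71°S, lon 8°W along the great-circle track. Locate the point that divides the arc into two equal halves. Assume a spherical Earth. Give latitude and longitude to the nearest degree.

≈ lat 39°S, lon 125°E

From cos δ = sin φ₁ sin φ₂ + cos φ₁ cos φ₂ cos Δλ, the central angle is δ ≈ 2.271 rad (130.1°).
Interpolate at f = 1/2 with slerp weights a = sin((1−f)δ)/sin δ ≈ 1.186, b = sin(fδ)/sin δ ≈ 1.186.
p = a·p₁ + b·p₂ ≈ (-0.450, 0.633, -0.630); φ = arcsin(p_z) ≈ -39.03°, λ = atan2(p_y, p_x) ≈ 125.44°.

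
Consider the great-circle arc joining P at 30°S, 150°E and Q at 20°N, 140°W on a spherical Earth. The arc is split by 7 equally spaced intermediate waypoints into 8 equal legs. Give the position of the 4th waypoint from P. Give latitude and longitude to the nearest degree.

≈ 6°S, 173°W

Write both endpoints as unit vectors p₁, p₂ with components (cos φ cos λ, cos φ sin λ, sin φ).
The central angle between the endpoints is δ = arccos(p₁·p₂) ≈ 1.463 rad (83.8°).
Interpolate at f = 4/8 with slerp weights a = sin((1−f)δ)/sin δ ≈ 0.672, b = sin(fδ)/sin δ ≈ 0.672.
p = a·p₁ + b·p₂ ≈ (-0.988, -0.115, -0.106); φ = arcsin(p_z) ≈ -6.09°, λ = atan2(p_y, p_x) ≈ -173.36°.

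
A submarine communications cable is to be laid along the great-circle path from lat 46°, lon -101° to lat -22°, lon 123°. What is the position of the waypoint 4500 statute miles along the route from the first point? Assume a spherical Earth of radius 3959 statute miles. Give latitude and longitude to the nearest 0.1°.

≈ lat 30.4°, lon 174.4°

From cos δ = sin φ₁ sin φ₂ + cos φ₁ cos φ₂ cos Δλ, the central angle is δ ≈ 2.393 rad (137.1°). The total great-circle distance is δ·R ≈ 2.393 × 3959 ≈ 9475 mi, so the target fraction is f = 4500/9475 ≈ 0.475.
Interpolate at f ≈ 0.475 with slerp weights a = sin((1−f)δ)/sin δ ≈ 1.398, b = sin(fδ)/sin δ ≈ 1.333.
p = a·p₁ + b·p₂ ≈ (-0.859, 0.084, 0.506); φ = arcsin(p_z) ≈ 30.39°, λ = atan2(p_y, p_x) ≈ 174.43°.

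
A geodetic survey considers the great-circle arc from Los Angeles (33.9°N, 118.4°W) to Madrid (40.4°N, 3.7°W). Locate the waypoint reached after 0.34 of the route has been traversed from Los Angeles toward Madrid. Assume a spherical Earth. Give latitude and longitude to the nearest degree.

≈ (51°N, 86°W)

From cos δ = sin φ₁ sin φ₂ + cos φ₁ cos φ₂ cos Δλ, the central angle is δ ≈ 1.473 rad (84.4°).
Interpolate at f = 0.34 with slerp weights a = sin((1−f)δ)/sin δ ≈ 0.830, b = sin(fδ)/sin δ ≈ 0.483.
p = a·p₁ + b·p₂ ≈ (0.039, -0.630, 0.776); φ = arcsin(p_z) ≈ 50.87°, λ = atan2(p_y, p_x) ≈ -86.46°.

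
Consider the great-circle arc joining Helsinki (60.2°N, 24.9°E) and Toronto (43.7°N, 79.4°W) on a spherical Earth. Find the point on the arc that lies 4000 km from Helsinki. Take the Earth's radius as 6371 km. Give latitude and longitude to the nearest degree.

Convert each endpoint to a unit vector on the sphere (x = cos φ cos λ, y = cos φ sin λ, z = sin φ).
The central angle between the endpoints is δ = arccos(p₁·p₂) ≈ 1.035 rad (59.3°). The total great-circle distance is δ·R ≈ 1.035 × 6371 ≈ 6592 km, so the target fraction is f = 4000/6592 ≈ 0.607.
Interpolate at f ≈ 0.607 with slerp weights a = sin((1−f)δ)/sin δ ≈ 0.460, b = sin(fδ)/sin δ ≈ 0.683.
p = a·p₁ + b·p₂ ≈ (0.298, -0.389, 0.871); φ = arcsin(p_z) ≈ 60.63°, λ = atan2(p_y, p_x) ≈ -52.53°.

≈ 61°N, 53°W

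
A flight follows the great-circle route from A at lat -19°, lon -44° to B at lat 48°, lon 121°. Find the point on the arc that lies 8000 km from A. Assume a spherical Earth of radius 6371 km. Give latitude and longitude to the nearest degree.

From cos δ = sin φ₁ sin φ₂ + cos φ₁ cos φ₂ cos Δλ, the central angle is δ ≈ 2.593 rad (148.5°). The total great-circle distance is δ·R ≈ 2.593 × 6371 ≈ 16518 km, so the target fraction is f = 8000/16518 ≈ 0.484.
Interpolate at f ≈ 0.484 with slerp weights a = sin((1−f)δ)/sin δ ≈ 1.864, b = sin(fδ)/sin δ ≈ 1.822.
p = a·p₁ + b·p₂ ≈ (0.640, -0.179, 0.747); φ = arcsin(p_z) ≈ 48.34°, λ = atan2(p_y, p_x) ≈ -15.66°.

≈ lat 48°, lon -16°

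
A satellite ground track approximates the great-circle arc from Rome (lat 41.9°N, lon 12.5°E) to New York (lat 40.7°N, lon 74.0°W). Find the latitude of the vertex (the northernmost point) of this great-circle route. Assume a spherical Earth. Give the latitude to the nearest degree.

The great circle lies in the plane with unit normal n̂ = (p₁ × p₂)/|p₁ × p₂|.
Here n̂_z ≈ -0.638; the vertex latitude is φ_max = arccos|n̂_z| ≈ 50.4°.

≈ 50°N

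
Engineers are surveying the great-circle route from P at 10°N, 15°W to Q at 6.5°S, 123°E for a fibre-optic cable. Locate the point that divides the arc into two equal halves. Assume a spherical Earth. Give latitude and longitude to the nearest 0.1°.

≈ 4.9°N, 54.7°E

Convert each endpoint to a unit vector on the sphere (x = cos φ cos λ, y = cos φ sin λ, z = sin φ).
The central angle between the endpoints is δ = arccos(p₁·p₂) ≈ 2.414 rad (138.3°).
Interpolate at f = 1/2 with slerp weights a = sin((1−f)δ)/sin δ ≈ 1.405, b = sin(fδ)/sin δ ≈ 1.405.
p = a·p₁ + b·p₂ ≈ (0.576, 0.813, 0.085); φ = arcsin(p_z) ≈ 4.87°, λ = atan2(p_y, p_x) ≈ 54.66°.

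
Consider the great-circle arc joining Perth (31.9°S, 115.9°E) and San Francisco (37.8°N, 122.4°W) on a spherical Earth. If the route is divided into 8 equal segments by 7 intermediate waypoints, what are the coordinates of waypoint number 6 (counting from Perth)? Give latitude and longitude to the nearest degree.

≈ 25°N, 159°W

Convert each endpoint to a unit vector on the sphere (x = cos φ cos λ, y = cos φ sin λ, z = sin φ).
The central angle between the endpoints is δ = arccos(p₁·p₂) ≈ 2.314 rad (132.6°).
Interpolate at f = 6/8 with slerp weights a = sin((1−f)δ)/sin δ ≈ 0.742, b = sin(fδ)/sin δ ≈ 1.339.
p = a·p₁ + b·p₂ ≈ (-0.842, -0.327, 0.429); φ = arcsin(p_z) ≈ 25.38°, λ = atan2(p_y, p_x) ≈ -158.80°.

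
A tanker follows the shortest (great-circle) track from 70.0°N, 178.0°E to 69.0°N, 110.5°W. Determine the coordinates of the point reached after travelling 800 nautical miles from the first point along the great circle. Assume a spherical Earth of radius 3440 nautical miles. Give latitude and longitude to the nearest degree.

≈ 73°N, 140°W

Convert each endpoint to a unit vector on the sphere (x = cos φ cos λ, y = cos φ sin λ, z = sin φ).
The central angle between the endpoints is δ = arccos(p₁·p₂) ≈ 0.412 rad (23.6°). The total great-circle distance is δ·R ≈ 0.412 × 3440 ≈ 1419 nmi, so the target fraction is f = 800/1419 ≈ 0.564.
Interpolate at f ≈ 0.564 with slerp weights a = sin((1−f)δ)/sin δ ≈ 0.446, b = sin(fδ)/sin δ ≈ 0.575.
p = a·p₁ + b·p₂ ≈ (-0.225, -0.188, 0.956); φ = arcsin(p_z) ≈ 72.98°, λ = atan2(p_y, p_x) ≈ -140.13°.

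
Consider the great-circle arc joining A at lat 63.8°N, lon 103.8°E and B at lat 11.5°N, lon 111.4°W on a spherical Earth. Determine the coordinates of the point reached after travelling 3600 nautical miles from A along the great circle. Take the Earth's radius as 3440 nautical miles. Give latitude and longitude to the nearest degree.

≈ lat 50°N, lon 126°W

The haversine formula gives a central angle δ ≈ 1.746 rad (100.1°) between the endpoints. The total great-circle distance is δ·R ≈ 1.746 × 3440 ≈ 6007 nmi, so the target fraction is f = 3600/6007 ≈ 0.599.
Interpolate at f ≈ 0.599 with slerp weights a = sin((1−f)δ)/sin δ ≈ 0.654, b = sin(fδ)/sin δ ≈ 0.879.
p = a·p₁ + b·p₂ ≈ (-0.383, -0.522, 0.762); φ = arcsin(p_z) ≈ 49.66°, λ = atan2(p_y, p_x) ≈ -126.30°.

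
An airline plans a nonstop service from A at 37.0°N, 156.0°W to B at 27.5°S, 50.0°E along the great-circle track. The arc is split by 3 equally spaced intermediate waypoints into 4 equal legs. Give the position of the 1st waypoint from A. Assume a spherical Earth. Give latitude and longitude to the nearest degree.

≈ 37°N, 154°E

From cos δ = sin φ₁ sin φ₂ + cos φ₁ cos φ₂ cos Δλ, the central angle is δ ≈ 2.725 rad (156.1°).
Interpolate at f = 1/4 with slerp weights a = sin((1−f)δ)/sin δ ≈ 2.201, b = sin(fδ)/sin δ ≈ 1.558.
p = a·p₁ + b·p₂ ≈ (-0.718, 0.343, 0.606); φ = arcsin(p_z) ≈ 37.27°, λ = atan2(p_y, p_x) ≈ 154.45°.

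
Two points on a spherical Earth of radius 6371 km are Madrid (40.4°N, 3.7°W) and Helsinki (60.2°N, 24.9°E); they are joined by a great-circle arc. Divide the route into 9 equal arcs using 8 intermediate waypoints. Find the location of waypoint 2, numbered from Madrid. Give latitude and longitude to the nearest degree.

≈ (45°N, 1°E)

Convert each endpoint to a unit vector on the sphere (x = cos φ cos λ, y = cos φ sin λ, z = sin φ).
The central angle between the endpoints is δ = arccos(p₁·p₂) ≈ 0.463 rad (26.5°).
Interpolate at f = 2/9 with slerp weights a = sin((1−f)δ)/sin δ ≈ 0.789, b = sin(fδ)/sin δ ≈ 0.230.
p = a·p₁ + b·p₂ ≈ (0.703, 0.009, 0.711); φ = arcsin(p_z) ≈ 45.31°, λ = atan2(p_y, p_x) ≈ 0.76°.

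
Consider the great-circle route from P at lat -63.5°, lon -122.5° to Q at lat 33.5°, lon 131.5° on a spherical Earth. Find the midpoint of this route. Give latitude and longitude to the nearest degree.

From cos δ = sin φ₁ sin φ₂ + cos φ₁ cos φ₂ cos Δλ, the central angle is δ ≈ 2.210 rad (126.6°).
Interpolate at f = 1/2 with slerp weights a = sin((1−f)δ)/sin δ ≈ 1.113, b = sin(fδ)/sin δ ≈ 1.113.
p = a·p₁ + b·p₂ ≈ (-0.882, 0.276, -0.382); φ = arcsin(p_z) ≈ -22.45°, λ = atan2(p_y, p_x) ≈ 162.60°.

≈ lat -22°, lon 163°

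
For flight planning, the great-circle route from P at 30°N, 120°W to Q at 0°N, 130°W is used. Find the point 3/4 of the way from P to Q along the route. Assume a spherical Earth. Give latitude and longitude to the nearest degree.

Convert each endpoint to a unit vector on the sphere (x = cos φ cos λ, y = cos φ sin λ, z = sin φ).
The central angle between the endpoints is δ = arccos(p₁·p₂) ≈ 0.549 rad (31.5°).
Interpolate at f = 3/4 with slerp weights a = sin((1−f)δ)/sin δ ≈ 0.262, b = sin(fδ)/sin δ ≈ 0.767.
p = a·p₁ + b·p₂ ≈ (-0.607, -0.784, 0.131); φ = arcsin(p_z) ≈ 7.53°, λ = atan2(p_y, p_x) ≈ -127.72°.

≈ 8°N, 128°W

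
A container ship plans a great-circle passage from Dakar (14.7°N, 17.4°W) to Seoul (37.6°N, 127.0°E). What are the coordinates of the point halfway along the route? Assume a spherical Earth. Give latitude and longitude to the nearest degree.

Convert each endpoint to a unit vector on the sphere (x = cos φ cos λ, y = cos φ sin λ, z = sin φ).
The central angle between the endpoints is δ = arccos(p₁·p₂) ≈ 2.058 rad (117.9°).
Interpolate at f = 1/2 with slerp weights a = sin((1−f)δ)/sin δ ≈ 0.970, b = sin(fδ)/sin δ ≈ 0.970.
p = a·p₁ + b·p₂ ≈ (0.433, 0.333, 0.838); φ = arcsin(p_z) ≈ 56.90°, λ = atan2(p_y, p_x) ≈ 37.59°.

≈ 57°N, 38°E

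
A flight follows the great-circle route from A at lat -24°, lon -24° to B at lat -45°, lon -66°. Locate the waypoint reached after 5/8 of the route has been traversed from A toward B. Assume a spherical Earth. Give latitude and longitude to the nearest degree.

The haversine formula gives a central angle δ ≈ 0.696 rad (39.9°) between the endpoints.
Interpolate at f = 5/8 with slerp weights a = sin((1−f)δ)/sin δ ≈ 0.402, b = sin(fδ)/sin δ ≈ 0.657.
p = a·p₁ + b·p₂ ≈ (0.525, -0.574, -0.628); φ = arcsin(p_z) ≈ -38.93°, λ = atan2(p_y, p_x) ≈ -47.56°.

≈ lat -39°, lon -48°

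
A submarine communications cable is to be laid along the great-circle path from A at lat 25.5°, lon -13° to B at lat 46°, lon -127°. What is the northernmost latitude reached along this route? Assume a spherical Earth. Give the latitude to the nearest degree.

≈ 55°

The great circle lies in the plane with unit normal n̂ = (p₁ × p₂)/|p₁ × p₂|.
Here n̂_z ≈ -0.574; the vertex latitude is φ_max = arccos|n̂_z| ≈ 55.0°.
Check via Clairaut: cos φ_max = |cos φ₁| · sin C = cos(25.5°)·sin(39.5°) ≈ 0.574, again giving ≈ 55.0°.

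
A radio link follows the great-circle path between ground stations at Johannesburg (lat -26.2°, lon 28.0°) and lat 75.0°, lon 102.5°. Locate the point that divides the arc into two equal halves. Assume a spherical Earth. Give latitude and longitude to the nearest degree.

From cos δ = sin φ₁ sin φ₂ + cos φ₁ cos φ₂ cos Δλ, the central angle is δ ≈ 1.944 rad (111.4°).
Interpolate at f = 1/2 with slerp weights a = sin((1−f)δ)/sin δ ≈ 0.887, b = sin(fδ)/sin δ ≈ 0.887.
p = a·p₁ + b·p₂ ≈ (0.653, 0.598, 0.465); φ = arcsin(p_z) ≈ 27.72°, λ = atan2(p_y, p_x) ≈ 42.47°.

≈ lat 28°, lon 42°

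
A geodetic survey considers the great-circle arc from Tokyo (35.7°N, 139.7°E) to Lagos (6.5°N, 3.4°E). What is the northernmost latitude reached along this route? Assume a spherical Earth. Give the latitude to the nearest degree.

≈ 49°N

The great circle lies in the plane with unit normal n̂ = (p₁ × p₂)/|p₁ × p₂|.
Here n̂_z ≈ -0.651; the vertex latitude is φ_max = arccos|n̂_z| ≈ 49.4°.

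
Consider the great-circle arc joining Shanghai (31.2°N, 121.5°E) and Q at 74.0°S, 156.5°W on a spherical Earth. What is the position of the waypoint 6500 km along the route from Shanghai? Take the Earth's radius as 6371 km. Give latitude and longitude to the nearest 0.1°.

≈ 25.0°S, 138.4°E

From cos δ = sin φ₁ sin φ₂ + cos φ₁ cos φ₂ cos Δλ, the central angle is δ ≈ 2.055 rad (117.7°). The total great-circle distance is δ·R ≈ 2.055 × 6371 ≈ 13090 km, so the target fraction is f = 6500/13090 ≈ 0.497.
Interpolate at f ≈ 0.497 with slerp weights a = sin((1−f)δ)/sin δ ≈ 0.971, b = sin(fδ)/sin δ ≈ 0.963.
p = a·p₁ + b·p₂ ≈ (-0.677, 0.602, -0.422); φ = arcsin(p_z) ≈ -24.99°, λ = atan2(p_y, p_x) ≈ 138.35°.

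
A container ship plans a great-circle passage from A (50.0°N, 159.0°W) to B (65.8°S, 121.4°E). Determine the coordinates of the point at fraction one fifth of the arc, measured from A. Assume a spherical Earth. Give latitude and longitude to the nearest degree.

≈ (27°N, 174°W)

Write both endpoints as unit vectors p₁, p₂ with components (cos φ cos λ, cos φ sin λ, sin φ).
The central angle between the endpoints is δ = arccos(p₁·p₂) ≈ 2.280 rad (130.6°).
Interpolate at f = 1/5 with slerp weights a = sin((1−f)δ)/sin δ ≈ 1.276, b = sin(fδ)/sin δ ≈ 0.580.
p = a·p₁ + b·p₂ ≈ (-0.889, -0.091, 0.448); φ = arcsin(p_z) ≈ 26.61°, λ = atan2(p_y, p_x) ≈ -174.17°.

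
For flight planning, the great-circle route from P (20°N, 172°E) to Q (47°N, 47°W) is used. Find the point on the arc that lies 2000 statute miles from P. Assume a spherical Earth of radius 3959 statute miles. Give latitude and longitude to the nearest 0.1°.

Write both endpoints as unit vectors p₁, p₂ with components (cos φ cos λ, cos φ sin λ, sin φ).
The central angle between the endpoints is δ = arccos(p₁·p₂) ≈ 1.821 rad (104.4°). The total great-circle distance is δ·R ≈ 1.821 × 3959 ≈ 7211 mi, so the target fraction is f = 2000/7211 ≈ 0.277.
Interpolate at f ≈ 0.277 with slerp weights a = sin((1−f)δ)/sin δ ≈ 0.999, b = sin(fδ)/sin δ ≈ 0.500.
p = a·p₁ + b·p₂ ≈ (-0.697, -0.119, 0.707); φ = arcsin(p_z) ≈ 44.99°, λ = atan2(p_y, p_x) ≈ -170.35°.

≈ (45.0°N, 170.4°W)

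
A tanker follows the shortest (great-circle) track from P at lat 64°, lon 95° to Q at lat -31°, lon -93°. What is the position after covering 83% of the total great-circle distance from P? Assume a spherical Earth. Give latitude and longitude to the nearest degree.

≈ lat -6°, lon -96°

The haversine formula gives a central angle δ ≈ 2.559 rad (146.6°) between the endpoints.
Interpolate at f = 0.83 with slerp weights a = sin((1−f)δ)/sin δ ≈ 0.766, b = sin(fδ)/sin δ ≈ 1.546.
p = a·p₁ + b·p₂ ≈ (-0.099, -0.989, -0.108); φ = arcsin(p_z) ≈ -6.20°, λ = atan2(p_y, p_x) ≈ -95.69°.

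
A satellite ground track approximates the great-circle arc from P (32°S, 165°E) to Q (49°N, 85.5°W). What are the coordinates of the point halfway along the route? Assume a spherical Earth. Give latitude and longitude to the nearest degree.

The haversine formula gives a central angle δ ≈ 2.196 rad (125.8°) between the endpoints.
Interpolate at f = 1/2 with slerp weights a = sin((1−f)δ)/sin δ ≈ 1.099, b = sin(fδ)/sin δ ≈ 1.099.
p = a·p₁ + b·p₂ ≈ (-0.843, -0.477, 0.247); φ = arcsin(p_z) ≈ 14.30°, λ = atan2(p_y, p_x) ≈ -150.49°.

≈ (14°N, 150°W)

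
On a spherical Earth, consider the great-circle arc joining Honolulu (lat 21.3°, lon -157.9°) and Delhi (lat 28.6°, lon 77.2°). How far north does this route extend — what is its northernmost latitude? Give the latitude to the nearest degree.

≈ 45°

The great circle lies in the plane with unit normal n̂ = (p₁ × p₂)/|p₁ × p₂|.
Here n̂_z ≈ -0.702; the vertex latitude is φ_max = arccos|n̂_z| ≈ 45.4°.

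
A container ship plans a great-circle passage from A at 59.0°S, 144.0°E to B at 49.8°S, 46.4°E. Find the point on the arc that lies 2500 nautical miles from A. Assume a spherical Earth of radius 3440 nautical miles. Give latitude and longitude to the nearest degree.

≈ 57°S, 59°E

The haversine formula gives a central angle δ ≈ 0.914 rad (52.4°) between the endpoints. The total great-circle distance is δ·R ≈ 0.914 × 3440 ≈ 3144 nmi, so the target fraction is f = 2500/3144 ≈ 0.795.
Interpolate at f ≈ 0.795 with slerp weights a = sin((1−f)δ)/sin δ ≈ 0.235, b = sin(fδ)/sin δ ≈ 0.839.
p = a·p₁ + b·p₂ ≈ (0.276, 0.463, -0.842); φ = arcsin(p_z) ≈ -57.38°, λ = atan2(p_y, p_x) ≈ 59.25°.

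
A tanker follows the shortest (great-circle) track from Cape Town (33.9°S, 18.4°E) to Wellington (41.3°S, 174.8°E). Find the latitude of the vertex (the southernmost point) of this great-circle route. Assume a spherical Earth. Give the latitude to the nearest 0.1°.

≈ 75.2°S

The great circle lies in the plane with unit normal n̂ = (p₁ × p₂)/|p₁ × p₂|.
Here n̂_z ≈ +0.255; the vertex latitude is φ_max = arccos|n̂_z| ≈ 75.2°.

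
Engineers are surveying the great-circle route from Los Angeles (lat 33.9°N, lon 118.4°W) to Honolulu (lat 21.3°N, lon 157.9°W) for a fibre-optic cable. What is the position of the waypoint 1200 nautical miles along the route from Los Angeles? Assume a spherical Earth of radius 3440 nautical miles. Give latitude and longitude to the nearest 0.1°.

From cos δ = sin φ₁ sin φ₂ + cos φ₁ cos φ₂ cos Δλ, the central angle is δ ≈ 0.645 rad (36.9°). The total great-circle distance is δ·R ≈ 0.645 × 3440 ≈ 2218 nmi, so the target fraction is f = 1200/2218 ≈ 0.541.
Interpolate at f ≈ 0.541 with slerp weights a = sin((1−f)δ)/sin δ ≈ 0.485, b = sin(fδ)/sin δ ≈ 0.569.
p = a·p₁ + b·p₂ ≈ (-0.683, -0.554, 0.477); φ = arcsin(p_z) ≈ 28.50°, λ = atan2(p_y, p_x) ≈ -140.96°.

≈ lat 28.5°N, lon 141.0°W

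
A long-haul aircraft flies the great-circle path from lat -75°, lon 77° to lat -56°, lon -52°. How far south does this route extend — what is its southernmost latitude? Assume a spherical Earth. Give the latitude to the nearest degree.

≈ -81°

The great circle lies in the plane with unit normal n̂ = (p₁ × p₂)/|p₁ × p₂|.
Here n̂_z ≈ -0.160; the vertex latitude is φ_max = arccos|n̂_z| ≈ 80.8°.
Check via Clairaut: cos φ_max = |cos φ₁| · sin C = cos(75.0°)·sin(141.9°) ≈ 0.160, again giving ≈ 80.8°.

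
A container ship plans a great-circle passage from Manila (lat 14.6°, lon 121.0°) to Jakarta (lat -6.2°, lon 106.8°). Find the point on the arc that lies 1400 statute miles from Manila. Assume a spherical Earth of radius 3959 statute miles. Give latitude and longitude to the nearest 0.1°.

The haversine formula gives a central angle δ ≈ 0.438 rad (25.1°) between the endpoints. The total great-circle distance is δ·R ≈ 0.438 × 3959 ≈ 1736 mi, so the target fraction is f = 1400/1736 ≈ 0.807.
Interpolate at f ≈ 0.807 with slerp weights a = sin((1−f)δ)/sin δ ≈ 0.199, b = sin(fδ)/sin δ ≈ 0.816.
p = a·p₁ + b·p₂ ≈ (-0.334, 0.942, -0.038); φ = arcsin(p_z) ≈ -2.17°, λ = atan2(p_y, p_x) ≈ 109.52°.

≈ lat -2.2°, lon 109.5°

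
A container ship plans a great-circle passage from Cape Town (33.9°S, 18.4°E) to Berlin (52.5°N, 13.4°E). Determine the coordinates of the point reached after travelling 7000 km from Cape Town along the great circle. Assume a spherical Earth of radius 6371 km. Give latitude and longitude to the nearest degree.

The haversine formula gives a central angle δ ≈ 1.510 rad (86.5°) between the endpoints. The total great-circle distance is δ·R ≈ 1.510 × 6371 ≈ 9620 km, so the target fraction is f = 7000/9620 ≈ 0.728.
Interpolate at f ≈ 0.728 with slerp weights a = sin((1−f)δ)/sin δ ≈ 0.400, b = sin(fδ)/sin δ ≈ 0.892.
p = a·p₁ + b·p₂ ≈ (0.844, 0.231, 0.485); φ = arcsin(p_z) ≈ 28.98°, λ = atan2(p_y, p_x) ≈ 15.30°.

≈ 29°N, 15°E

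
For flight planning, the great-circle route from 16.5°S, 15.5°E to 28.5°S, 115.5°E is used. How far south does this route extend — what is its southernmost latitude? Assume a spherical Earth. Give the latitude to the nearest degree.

The great circle lies in the plane with unit normal n̂ = (p₁ × p₂)/|p₁ × p₂|.
Here n̂_z ≈ +0.830; the vertex latitude is φ_max = arccos|n̂_z| ≈ 33.9°.
Check via Clairaut: cos φ_max = |cos φ₁| · sin C = cos(16.5°)·sin(120.1°) ≈ 0.830, again giving ≈ 33.9°.

≈ 34°S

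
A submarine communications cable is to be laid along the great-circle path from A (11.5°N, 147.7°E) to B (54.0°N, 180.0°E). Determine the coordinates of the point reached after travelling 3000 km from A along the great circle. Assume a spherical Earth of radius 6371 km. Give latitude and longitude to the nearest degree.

Write both endpoints as unit vectors p₁, p₂ with components (cos φ cos λ, cos φ sin λ, sin φ).
The central angle between the endpoints is δ = arccos(p₁·p₂) ≈ 0.866 rad (49.6°). The total great-circle distance is δ·R ≈ 0.866 × 6371 ≈ 5515 km, so the target fraction is f = 3000/5515 ≈ 0.544.
Interpolate at f ≈ 0.544 with slerp weights a = sin((1−f)δ)/sin δ ≈ 0.505, b = sin(fδ)/sin δ ≈ 0.596.
p = a·p₁ + b·p₂ ≈ (-0.768, 0.264, 0.583); φ = arcsin(p_z) ≈ 35.64°, λ = atan2(p_y, p_x) ≈ 161.01°.

≈ (36°N, 161°E)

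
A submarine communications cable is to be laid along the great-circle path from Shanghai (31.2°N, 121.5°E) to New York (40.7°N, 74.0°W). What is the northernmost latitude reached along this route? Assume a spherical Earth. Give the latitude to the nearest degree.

≈ 80°N

The great circle lies in the plane with unit normal n̂ = (p₁ × p₂)/|p₁ × p₂|.
Here n̂_z ≈ +0.181; the vertex latitude is φ_max = arccos|n̂_z| ≈ 79.6°.
Check via Clairaut: cos φ_max = |cos φ₁| · sin C = cos(31.2°)·sin(12.2°) ≈ 0.181, again giving ≈ 79.6°.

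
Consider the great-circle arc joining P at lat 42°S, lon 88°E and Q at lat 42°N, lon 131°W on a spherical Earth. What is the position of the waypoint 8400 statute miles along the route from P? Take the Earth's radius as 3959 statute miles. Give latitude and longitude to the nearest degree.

The haversine formula gives a central angle δ ≈ 2.640 rad (151.3°) between the endpoints. The total great-circle distance is δ·R ≈ 2.640 × 3959 ≈ 10453 mi, so the target fraction is f = 8400/10453 ≈ 0.804.
Interpolate at f ≈ 0.804 with slerp weights a = sin((1−f)δ)/sin δ ≈ 1.031, b = sin(fδ)/sin δ ≈ 1.773.
p = a·p₁ + b·p₂ ≈ (-0.838, -0.228, 0.496); φ = arcsin(p_z) ≈ 29.75°, λ = atan2(p_y, p_x) ≈ -164.74°.

≈ lat 30°N, lon 165°W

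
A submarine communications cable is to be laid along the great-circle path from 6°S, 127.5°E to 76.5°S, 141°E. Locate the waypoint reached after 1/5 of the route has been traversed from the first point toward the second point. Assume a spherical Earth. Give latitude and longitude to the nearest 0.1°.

≈ 20.2°S, 128.4°E

Write both endpoints as unit vectors p₁, p₂ with components (cos φ cos λ, cos φ sin λ, sin φ).
The central angle between the endpoints is δ = arccos(p₁·p₂) ≈ 1.237 rad (70.9°).
Interpolate at f = 1/5 with slerp weights a = sin((1−f)δ)/sin δ ≈ 0.885, b = sin(fδ)/sin δ ≈ 0.259.
p = a·p₁ + b·p₂ ≈ (-0.583, 0.736, -0.345); φ = arcsin(p_z) ≈ -20.15°, λ = atan2(p_y, p_x) ≈ 128.36°.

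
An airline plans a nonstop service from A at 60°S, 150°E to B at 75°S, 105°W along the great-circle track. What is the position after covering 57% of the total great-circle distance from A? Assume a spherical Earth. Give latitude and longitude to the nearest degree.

≈ 76°S, 171°W

From cos δ = sin φ₁ sin φ₂ + cos φ₁ cos φ₂ cos Δλ, the central angle is δ ≈ 0.638 rad (36.6°).
Interpolate at f = 0.57 with slerp weights a = sin((1−f)δ)/sin δ ≈ 0.455, b = sin(fδ)/sin δ ≈ 0.597.
p = a·p₁ + b·p₂ ≈ (-0.237, -0.036, -0.971); φ = arcsin(p_z) ≈ -76.13°, λ = atan2(p_y, p_x) ≈ -171.46°.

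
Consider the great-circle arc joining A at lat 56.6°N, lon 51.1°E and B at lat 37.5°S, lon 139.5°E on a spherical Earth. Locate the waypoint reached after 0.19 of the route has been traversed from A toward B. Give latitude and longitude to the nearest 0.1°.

Convert each endpoint to a unit vector on the sphere (x = cos φ cos λ, y = cos φ sin λ, z = sin φ).
The central angle between the endpoints is δ = arccos(p₁·p₂) ≈ 2.090 rad (119.7°).
Interpolate at f = 0.19 with slerp weights a = sin((1−f)δ)/sin δ ≈ 1.143, b = sin(fδ)/sin δ ≈ 0.445.
p = a·p₁ + b·p₂ ≈ (0.126, 0.719, 0.683); φ = arcsin(p_z) ≈ 43.09°, λ = atan2(p_y, p_x) ≈ 80.03°.

≈ lat 43.1°N, lon 80.0°E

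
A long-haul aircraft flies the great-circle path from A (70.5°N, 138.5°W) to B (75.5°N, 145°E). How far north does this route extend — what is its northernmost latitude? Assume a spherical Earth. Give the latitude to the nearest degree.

The great circle lies in the plane with unit normal n̂ = (p₁ × p₂)/|p₁ × p₂|.
Here n̂_z ≈ -0.224; the vertex latitude is φ_max = arccos|n̂_z| ≈ 77.0°.

≈ 77°N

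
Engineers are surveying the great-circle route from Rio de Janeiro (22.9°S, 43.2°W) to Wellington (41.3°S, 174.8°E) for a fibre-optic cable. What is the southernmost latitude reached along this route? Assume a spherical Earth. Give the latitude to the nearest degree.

The great circle lies in the plane with unit normal n̂ = (p₁ × p₂)/|p₁ × p₂|.
Here n̂_z ≈ -0.445; the vertex latitude is φ_max = arccos|n̂_z| ≈ 63.6°.

≈ 64°S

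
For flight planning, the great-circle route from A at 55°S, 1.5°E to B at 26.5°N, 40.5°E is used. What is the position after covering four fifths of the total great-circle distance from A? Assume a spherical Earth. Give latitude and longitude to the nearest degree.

≈ 10°N, 34°E

Write both endpoints as unit vectors p₁, p₂ with components (cos φ cos λ, cos φ sin λ, sin φ).
The central angle between the endpoints is δ = arccos(p₁·p₂) ≈ 1.537 rad (88.1°).
Interpolate at f = 4/5 with slerp weights a = sin((1−f)δ)/sin δ ≈ 0.303, b = sin(fδ)/sin δ ≈ 0.943.
p = a·p₁ + b·p₂ ≈ (0.815, 0.553, 0.173); φ = arcsin(p_z) ≈ 9.94°, λ = atan2(p_y, p_x) ≈ 34.13°.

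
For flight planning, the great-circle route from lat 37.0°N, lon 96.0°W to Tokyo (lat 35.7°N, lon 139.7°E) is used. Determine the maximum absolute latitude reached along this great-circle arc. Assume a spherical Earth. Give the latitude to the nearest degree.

≈ 58°N

The great circle lies in the plane with unit normal n̂ = (p₁ × p₂)/|p₁ × p₂|.
Here n̂_z ≈ -0.536; the vertex latitude is φ_max = arccos|n̂_z| ≈ 57.6°.
Check via Clairaut: cos φ_max = |cos φ₁| · sin C = cos(37.0°)·sin(42.1°) ≈ 0.536, again giving ≈ 57.6°.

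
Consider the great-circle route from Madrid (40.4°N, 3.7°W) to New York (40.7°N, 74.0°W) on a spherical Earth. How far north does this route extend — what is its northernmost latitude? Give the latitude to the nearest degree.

≈ 46°N

The great circle lies in the plane with unit normal n̂ = (p₁ × p₂)/|p₁ × p₂|.
Here n̂_z ≈ -0.691; the vertex latitude is φ_max = arccos|n̂_z| ≈ 46.3°.
Check via Clairaut: cos φ_max = |cos φ₁| · sin C = cos(40.4°)·sin(65.1°) ≈ 0.691, again giving ≈ 46.3°.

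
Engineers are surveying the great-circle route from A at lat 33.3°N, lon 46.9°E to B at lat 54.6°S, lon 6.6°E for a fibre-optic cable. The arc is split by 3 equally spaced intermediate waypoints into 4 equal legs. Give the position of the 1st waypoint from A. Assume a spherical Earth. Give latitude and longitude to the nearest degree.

Write both endpoints as unit vectors p₁, p₂ with components (cos φ cos λ, cos φ sin λ, sin φ).
The central angle between the endpoints is δ = arccos(p₁·p₂) ≈ 1.649 rad (94.5°).
Interpolate at f = 1/4 with slerp weights a = sin((1−f)δ)/sin δ ≈ 0.948, b = sin(fδ)/sin δ ≈ 0.402.
p = a·p₁ + b·p₂ ≈ (0.772, 0.605, 0.193); φ = arcsin(p_z) ≈ 11.11°, λ = atan2(p_y, p_x) ≈ 38.07°.

≈ lat 11°N, lon 38°E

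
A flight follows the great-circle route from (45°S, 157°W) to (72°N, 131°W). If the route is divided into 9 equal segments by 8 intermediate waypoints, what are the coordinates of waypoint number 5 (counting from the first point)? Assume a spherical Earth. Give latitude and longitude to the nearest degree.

The haversine formula gives a central angle δ ≈ 2.067 rad (118.4°) between the endpoints.
Interpolate at f = 5/9 with slerp weights a = sin((1−f)δ)/sin δ ≈ 0.904, b = sin(fδ)/sin δ ≈ 1.037.
p = a·p₁ + b·p₂ ≈ (-0.799, -0.492, 0.347); φ = arcsin(p_z) ≈ 20.32°, λ = atan2(p_y, p_x) ≈ -148.38°.

≈ (20°N, 148°W)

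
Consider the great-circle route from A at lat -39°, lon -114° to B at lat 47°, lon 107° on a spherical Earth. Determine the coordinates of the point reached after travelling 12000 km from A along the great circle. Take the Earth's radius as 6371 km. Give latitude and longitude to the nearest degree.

Convert each endpoint to a unit vector on the sphere (x = cos φ cos λ, y = cos φ sin λ, z = sin φ).
The central angle between the endpoints is δ = arccos(p₁·p₂) ≈ 2.607 rad (149.3°). The total great-circle distance is δ·R ≈ 2.607 × 6371 ≈ 16607 km, so the target fraction is f = 12000/16607 ≈ 0.723.
Interpolate at f ≈ 0.723 with slerp weights a = sin((1−f)δ)/sin δ ≈ 1.298, b = sin(fδ)/sin δ ≈ 1.866.
p = a·p₁ + b·p₂ ≈ (-0.782, 0.296, 0.548); φ = arcsin(p_z) ≈ 33.24°, λ = atan2(p_y, p_x) ≈ 159.29°.

≈ lat 33°, lon 159°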